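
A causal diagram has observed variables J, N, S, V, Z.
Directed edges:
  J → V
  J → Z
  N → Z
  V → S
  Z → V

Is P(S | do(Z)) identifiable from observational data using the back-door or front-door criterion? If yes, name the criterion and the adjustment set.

desc(Z)\{Z}={S,V}; candidates ⊆ {J,N}.
size 0: {}; under {} Z still reaches {J,N,S,V} ∋ S.
{J}: Z⊥S given {J} in G with Z→· removed — back-door holds.
P(S|do(Z)) = Σ_{J} P(S|Z,J)·P(J).

P(S|do(Z)): backdoor, adjust for {J}.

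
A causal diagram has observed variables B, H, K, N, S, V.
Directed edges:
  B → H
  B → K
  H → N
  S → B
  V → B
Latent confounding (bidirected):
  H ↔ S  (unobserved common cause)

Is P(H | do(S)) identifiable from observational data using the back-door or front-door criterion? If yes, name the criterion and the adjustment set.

P(H|do(S)): frontdoor, adjust for {B}.

desc(S)\{S}={B,H,K,N}; candidates ⊆ {V}.
S↔H: latent back-door arc(s) into S.
size 0: {}; under {} S still reaches {H,N} ∋ H.
size 1: {V}; under {V} S still reaches {H,N} ∋ H.
S↔H cannot be blocked by any observed set — no back-door set.
{B}: (i) intercepts every directed S→H path; (ii) no back-door S→{B}; (iii) {S} blocks every back-door {B}→H. Front-door holds.
P(H|do(S)) = Σ_{B} P(B|S) Σ_{S'} P(H|B,S')P(S').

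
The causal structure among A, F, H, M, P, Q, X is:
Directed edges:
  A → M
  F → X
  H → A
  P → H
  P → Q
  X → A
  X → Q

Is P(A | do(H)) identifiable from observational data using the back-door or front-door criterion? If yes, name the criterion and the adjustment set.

desc(H)\{H}={A,M}; candidates ⊆ {F,P,Q,X}.
∅: H⊥A given ∅ in G with H→· removed — back-door holds.
P(A|do(H)) = P(A|H) — no adjustment needed.

P(A|do(H)): backdoor, adjust for ∅.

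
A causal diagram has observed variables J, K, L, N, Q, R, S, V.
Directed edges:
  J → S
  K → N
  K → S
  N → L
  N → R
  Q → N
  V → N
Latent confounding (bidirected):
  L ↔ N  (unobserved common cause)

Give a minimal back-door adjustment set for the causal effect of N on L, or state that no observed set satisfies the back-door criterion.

desc(N)\{N}={L,R}; candidates ⊆ {J,K,Q,S,V}.
N↔L: latent back-door arc(s) into N.
size 0: {}; under {} N still reaches {K,L,Q,S,V} ∋ L.
size 1: {J}, {K}, {Q} …(+2); under {J} N still reaches {K,L,Q,S,V} ∋ L.
size 2: {J,K}, {J,Q}, {J,S} …(+7); under {J,K} N still reaches {L,Q,V} ∋ L.
N↔L cannot be blocked by any observed set — no back-door set.

N→L: no observed back-door set.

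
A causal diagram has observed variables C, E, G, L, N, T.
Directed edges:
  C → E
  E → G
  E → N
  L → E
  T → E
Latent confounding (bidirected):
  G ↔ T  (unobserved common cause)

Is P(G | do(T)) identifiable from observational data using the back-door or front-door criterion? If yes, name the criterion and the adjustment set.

desc(T)\{T}={E,G,N}; candidates ⊆ {C,L}.
T↔G: latent back-door arc(s) into T.
size 0: {}; under {} T still reaches {G} ∋ G.
size 1: {C}, {L}; under {C} T still reaches {G} ∋ G.
size 2: {C,L}; under {C,L} T still reaches {G} ∋ G.
T↔G cannot be blocked by any observed set — no back-door set.
{E}: (i) intercepts every directed T→G path; (ii) no back-door T→{E}; (iii) {T} blocks every back-door {E}→G. Front-door holds.
P(G|do(T)) = Σ_{E} P(E|T) Σ_{T'} P(G|E,T')P(T').

P(G|do(T)): frontdoor, adjust for {E}.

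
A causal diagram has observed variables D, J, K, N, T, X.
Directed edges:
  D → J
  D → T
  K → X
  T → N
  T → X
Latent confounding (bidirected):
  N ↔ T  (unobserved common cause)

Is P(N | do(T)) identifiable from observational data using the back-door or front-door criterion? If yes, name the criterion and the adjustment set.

desc(T)\{T}={N,X}; candidates ⊆ {D,J,K}.
T↔N: latent back-door arc(s) into T.
size 0: {}; under {} T still reaches {D,J,N} ∋ N.
size 1: {D}, {J}, {K}; under {D} T still reaches {N} ∋ N.
size 2: {D,J}, {D,K}, {J,K}; under {D,J} T still reaches {N} ∋ N.
T↔N cannot be blocked by any observed set — no back-door set.
No mediator lies on a directed T→…→N path.
Neither criterion identifies P(N|do(T)) in this graph.

P(N|do(T)): not identifiable (no BD/FD set).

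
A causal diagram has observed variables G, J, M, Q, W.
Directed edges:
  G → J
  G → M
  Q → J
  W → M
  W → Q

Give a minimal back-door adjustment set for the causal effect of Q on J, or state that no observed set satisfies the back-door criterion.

desc(Q)\{Q}={J}; candidates ⊆ {G,M,W}.
∅: Q⊥J given ∅ in G with Q→· removed — back-door holds.

Q→J: minimal back-door set ∅.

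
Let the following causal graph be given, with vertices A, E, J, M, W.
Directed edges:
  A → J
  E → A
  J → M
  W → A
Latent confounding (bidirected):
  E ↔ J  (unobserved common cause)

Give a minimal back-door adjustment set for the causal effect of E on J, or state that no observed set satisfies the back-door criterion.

desc(E)\{E}={A,J,M}; candidates ⊆ {W}.
E↔J: latent back-door arc(s) into E.
size 0: {}; under {} E still reaches {J,M} ∋ J.
size 1: {W}; under {W} E still reaches {J,M} ∋ J.
E↔J cannot be blocked by any observed set — no back-door set.

E→J: no observed back-door set.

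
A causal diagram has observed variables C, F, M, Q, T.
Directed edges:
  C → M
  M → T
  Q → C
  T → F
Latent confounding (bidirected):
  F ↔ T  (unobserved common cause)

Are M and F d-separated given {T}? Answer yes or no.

No — M and F are d-connected given {T}.

Bayes-Ball from M | {T} reaches {C,F,Q}.
F ∈ reach(M|{T}) ⇒ M ⊥̸ F | {T}.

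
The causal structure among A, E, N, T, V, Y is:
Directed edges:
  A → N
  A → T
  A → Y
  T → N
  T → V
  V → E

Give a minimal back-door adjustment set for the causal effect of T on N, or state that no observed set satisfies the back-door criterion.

T→N: minimal back-door set {A}.

desc(T)\{T}={E,N,V}; candidates ⊆ {A,Y}.
size 0: {}; under {} T still reaches {A,N,Y} ∋ N.
{A}: T⊥N given {A} in G with T→· removed — back-door holds.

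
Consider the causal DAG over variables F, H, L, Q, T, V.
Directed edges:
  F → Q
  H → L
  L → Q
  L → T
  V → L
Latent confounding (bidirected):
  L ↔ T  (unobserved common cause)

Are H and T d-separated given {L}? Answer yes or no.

No — H and T are d-connected given {L}.

Bayes-Ball from H | {L} reaches {T,V}.
T ∈ reach(H|{L}) ⇒ H ⊥̸ T | {L}.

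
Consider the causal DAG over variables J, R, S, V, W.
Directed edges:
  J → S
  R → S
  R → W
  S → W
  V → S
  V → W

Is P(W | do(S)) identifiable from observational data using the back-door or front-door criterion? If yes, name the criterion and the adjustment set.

desc(S)\{S}={W}; candidates ⊆ {J,R,V}.
size 0: {}; under {} S still reaches {J,R,V,W} ∋ W.
size 1: {J}, {R}, {V}; under {J} S still reaches {R,V,W} ∋ W.
{R,V}: S⊥W given {R,V} in G with S→· removed — back-door holds.
P(W|do(S)) = Σ_{R,V} P(W|S,R,V)·P(R,V).

P(W|do(S)): backdoor, adjust for {R, V}.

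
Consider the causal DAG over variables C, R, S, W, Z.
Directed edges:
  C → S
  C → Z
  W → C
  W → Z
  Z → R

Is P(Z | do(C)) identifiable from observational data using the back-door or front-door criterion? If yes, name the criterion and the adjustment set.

desc(C)\{C}={R,S,Z}; candidates ⊆ {W}.
size 0: {}; under {} C still reaches {R,W,Z} ∋ Z.
{W}: C⊥Z given {W} in G with C→· removed — back-door holds.
P(Z|do(C)) = Σ_{W} P(Z|C,W)·P(W).

P(Z|do(C)): backdoor, adjust for {W}.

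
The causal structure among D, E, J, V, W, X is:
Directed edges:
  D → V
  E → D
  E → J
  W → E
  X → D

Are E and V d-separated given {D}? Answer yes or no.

Bayes-Ball from E | {D} reaches {J,W,X}.
V ∉ reach(E|{D}) ⇒ E ⊥ V | {D}.

Yes — E ⊥ V | {D}.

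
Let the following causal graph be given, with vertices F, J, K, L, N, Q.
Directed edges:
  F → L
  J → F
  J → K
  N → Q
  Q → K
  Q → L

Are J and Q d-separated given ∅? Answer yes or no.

Yes — J ⊥ Q | ∅.

Bayes-Ball from J | ∅ reaches {F,K,L}.
Q ∉ reach(J|∅) ⇒ J ⊥ Q | ∅.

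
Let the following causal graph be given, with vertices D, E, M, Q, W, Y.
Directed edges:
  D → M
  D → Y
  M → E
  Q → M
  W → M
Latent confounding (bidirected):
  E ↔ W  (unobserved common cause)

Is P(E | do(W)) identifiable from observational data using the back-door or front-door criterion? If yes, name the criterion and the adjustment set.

P(E|do(W)): frontdoor, adjust for {M}.

desc(W)\{W}={E,M}; candidates ⊆ {D,Q,Y}.
W↔E: latent back-door arc(s) into W.
size 0: {}; under {} W still reaches {E} ∋ E.
size 1: {D}, {Q}, {Y}; under {D} W still reaches {E} ∋ E.
size 2: {D,Q}, {D,Y}, {Q,Y}; under {D,Q} W still reaches {E} ∋ E.
W↔E cannot be blocked by any observed set — no back-door set.
{M}: (i) intercepts every directed W→E path; (ii) no back-door W→{M}; (iii) {W} blocks every back-door {M}→E. Front-door holds.
P(E|do(W)) = Σ_{M} P(M|W) Σ_{W'} P(E|M,W')P(W').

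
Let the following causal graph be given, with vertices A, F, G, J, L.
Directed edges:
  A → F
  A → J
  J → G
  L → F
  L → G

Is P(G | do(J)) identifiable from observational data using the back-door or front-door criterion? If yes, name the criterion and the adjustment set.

P(G|do(J)): backdoor, adjust for ∅.

desc(J)\{J}={G}; candidates ⊆ {A,F,L}.
∅: J⊥G given ∅ in G with J→· removed — back-door holds.
P(G|do(J)) = P(G|J) — no adjustment needed.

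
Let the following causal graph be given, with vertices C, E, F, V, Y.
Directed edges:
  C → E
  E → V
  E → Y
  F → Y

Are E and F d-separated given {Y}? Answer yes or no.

Bayes-Ball from E | {Y} reaches {C,F,V}.
F ∈ reach(E|{Y}) ⇒ E ⊥̸ F | {Y}.

No — E and F are d-connected given {Y}.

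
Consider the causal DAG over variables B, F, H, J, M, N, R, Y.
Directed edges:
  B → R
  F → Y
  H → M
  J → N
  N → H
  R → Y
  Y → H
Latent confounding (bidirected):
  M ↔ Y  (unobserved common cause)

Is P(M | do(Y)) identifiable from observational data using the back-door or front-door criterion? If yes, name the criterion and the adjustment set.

desc(Y)\{Y}={H,M}; candidates ⊆ {B,F,J,N,R}.
Y↔M: latent back-door arc(s) into Y.
size 0: {}; under {} Y still reaches {B,F,M,R} ∋ M.
size 1: {B}, {F}, {J} …(+2); under {B} Y still reaches {F,M,R} ∋ M.
size 2: {B,F}, {B,J}, {B,N} …(+7); under {B,F} Y still reaches {M,R} ∋ M.
Y↔M cannot be blocked by any observed set — no back-door set.
{H}: (i) intercepts every directed Y→M path; (ii) no back-door Y→{H}; (iii) {Y} blocks every back-door {H}→M. Front-door holds.
P(M|do(Y)) = Σ_{H} P(H|Y) Σ_{Y'} P(M|H,Y')P(Y').

P(M|do(Y)): frontdoor, adjust for {H}.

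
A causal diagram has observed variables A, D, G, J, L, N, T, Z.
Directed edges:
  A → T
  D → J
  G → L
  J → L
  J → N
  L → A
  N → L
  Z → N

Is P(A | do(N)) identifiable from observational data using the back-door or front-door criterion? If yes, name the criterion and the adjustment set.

desc(N)\{N}={A,L,T}; candidates ⊆ {D,G,J,Z}.
size 0: {}; under {} N still reaches {A,D,J,L,T,Z} ∋ A.
{J}: N⊥A given {J} in G with N→· removed — back-door holds.
P(A|do(N)) = Σ_{J} P(A|N,J)·P(J).

P(A|do(N)): backdoor, adjust for {J}.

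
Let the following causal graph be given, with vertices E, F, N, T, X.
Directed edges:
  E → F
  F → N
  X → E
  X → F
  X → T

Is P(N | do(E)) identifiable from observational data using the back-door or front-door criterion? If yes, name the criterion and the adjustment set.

desc(E)\{E}={F,N}; candidates ⊆ {T,X}.
size 0: {}; under {} E still reaches {F,N,T,X} ∋ N.
{X}: E⊥N given {X} in G with E→· removed — back-door holds.
P(N|do(E)) = Σ_{X} P(N|E,X)·P(X).

P(N|do(E)): backdoor, adjust for {X}.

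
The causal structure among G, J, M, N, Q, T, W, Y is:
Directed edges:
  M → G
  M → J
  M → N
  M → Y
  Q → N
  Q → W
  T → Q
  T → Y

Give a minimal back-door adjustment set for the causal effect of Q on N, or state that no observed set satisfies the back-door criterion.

Q→N: minimal back-door set ∅.

desc(Q)\{Q}={N,W}; candidates ⊆ {G,J,M,T,Y}.
∅: Q⊥N given ∅ in G with Q→· removed — back-door holds.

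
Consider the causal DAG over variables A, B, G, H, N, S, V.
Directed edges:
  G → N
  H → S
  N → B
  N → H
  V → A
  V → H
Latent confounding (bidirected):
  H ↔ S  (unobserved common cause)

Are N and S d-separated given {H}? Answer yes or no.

Bayes-Ball from N | {H} reaches {A,B,G,S,V}.
S ∈ reach(N|{H}) ⇒ N ⊥̸ S | {H}.

No — N and S are d-connected given {H}.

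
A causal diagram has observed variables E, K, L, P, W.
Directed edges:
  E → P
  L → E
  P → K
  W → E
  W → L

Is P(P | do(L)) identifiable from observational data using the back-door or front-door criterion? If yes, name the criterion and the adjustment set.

P(P|do(L)): backdoor, adjust for {W}.

desc(L)\{L}={E,K,P}; candidates ⊆ {W}.
size 0: {}; under {} L still reaches {E,K,P,W} ∋ P.
{W}: L⊥P given {W} in G with L→· removed — back-door holds.
P(P|do(L)) = Σ_{W} P(P|L,W)·P(W).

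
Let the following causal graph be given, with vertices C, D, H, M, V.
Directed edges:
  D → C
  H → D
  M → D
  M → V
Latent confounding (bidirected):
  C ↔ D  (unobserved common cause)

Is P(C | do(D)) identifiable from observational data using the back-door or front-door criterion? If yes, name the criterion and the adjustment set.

P(C|do(D)): not identifiable (no BD/FD set).

desc(D)\{D}={C}; candidates ⊆ {H,M,V}.
D↔C: latent back-door arc(s) into D.
size 0: {}; under {} D still reaches {C,H,M,V} ∋ C.
size 1: {H}, {M}, {V}; under {H} D still reaches {C,M,V} ∋ C.
size 2: {H,M}, {H,V}, {M,V}; under {H,M} D still reaches {C} ∋ C.
D↔C cannot be blocked by any observed set — no back-door set.
No mediator lies on a directed D→…→C path.
Neither criterion identifies P(C|do(D)) in this graph.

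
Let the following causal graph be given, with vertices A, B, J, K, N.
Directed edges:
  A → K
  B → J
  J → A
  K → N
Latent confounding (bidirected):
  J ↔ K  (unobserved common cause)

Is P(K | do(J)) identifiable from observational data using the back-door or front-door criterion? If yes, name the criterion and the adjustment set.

desc(J)\{J}={A,K,N}; candidates ⊆ {B}.
J↔K: latent back-door arc(s) into J.
size 0: {}; under {} J still reaches {B,K,N} ∋ K.
size 1: {B}; under {B} J still reaches {K,N} ∋ K.
J↔K cannot be blocked by any observed set — no back-door set.
{A}: (i) intercepts every directed J→K path; (ii) no back-door J→{A}; (iii) {J} blocks every back-door {A}→K. Front-door holds.
P(K|do(J)) = Σ_{A} P(A|J) Σ_{J'} P(K|A,J')P(J').

P(K|do(J)): frontdoor, adjust for {A}.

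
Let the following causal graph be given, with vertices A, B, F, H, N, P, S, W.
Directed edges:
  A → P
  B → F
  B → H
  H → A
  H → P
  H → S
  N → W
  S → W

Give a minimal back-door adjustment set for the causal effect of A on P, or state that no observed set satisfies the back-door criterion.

desc(A)\{A}={P}; candidates ⊆ {B,F,H,N,S,W}.
size 0: {}; under {} A still reaches {B,F,H,P,S,W} ∋ P.
{H}: A⊥P given {H} in G with A→· removed — back-door holds.

A→P: minimal back-door set {H}.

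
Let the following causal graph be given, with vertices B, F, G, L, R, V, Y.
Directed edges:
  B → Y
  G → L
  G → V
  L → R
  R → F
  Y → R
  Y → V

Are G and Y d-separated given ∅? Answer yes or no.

Yes — G ⊥ Y | ∅.

Bayes-Ball from G | ∅ reaches {F,L,R,V}.
Y ∉ reach(G|∅) ⇒ G ⊥ Y | ∅.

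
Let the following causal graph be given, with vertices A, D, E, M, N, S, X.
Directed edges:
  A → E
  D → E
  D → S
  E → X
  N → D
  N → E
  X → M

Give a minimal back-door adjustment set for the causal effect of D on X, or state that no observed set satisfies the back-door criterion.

D→X: minimal back-door set {N}.

desc(D)\{D}={E,M,S,X}; candidates ⊆ {A,N}.
size 0: {}; under {} D still reaches {E,M,N,X} ∋ X.
{N}: D⊥X given {N} in G with D→· removed — back-door holds.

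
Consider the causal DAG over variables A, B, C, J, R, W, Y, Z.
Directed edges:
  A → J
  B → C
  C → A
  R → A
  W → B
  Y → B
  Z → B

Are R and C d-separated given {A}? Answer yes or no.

Bayes-Ball from R | {A} reaches {B,C,W,Y,Z}.
C ∈ reach(R|{A}) ⇒ R ⊥̸ C | {A}.

No — R and C are d-connected given {A}.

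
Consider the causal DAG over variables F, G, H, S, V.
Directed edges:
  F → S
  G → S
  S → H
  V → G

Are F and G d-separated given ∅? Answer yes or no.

Yes — F ⊥ G | ∅.

Bayes-Ball from F | ∅ reaches {H,S}.
G ∉ reach(F|∅) ⇒ F ⊥ G | ∅.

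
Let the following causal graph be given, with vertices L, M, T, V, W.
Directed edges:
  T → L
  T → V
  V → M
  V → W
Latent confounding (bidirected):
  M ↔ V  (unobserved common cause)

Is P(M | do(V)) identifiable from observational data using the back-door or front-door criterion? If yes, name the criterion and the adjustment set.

P(M|do(V)): not identifiable (no BD/FD set).

desc(V)\{V}={M,W}; candidates ⊆ {L,T}.
V↔M: latent back-door arc(s) into V.
size 0: {}; under {} V still reaches {L,M,T} ∋ M.
size 1: {L}, {T}; under {L} V still reaches {M,T} ∋ M.
size 2: {L,T}; under {L,T} V still reaches {M} ∋ M.
V↔M cannot be blocked by any observed set — no back-door set.
No mediator lies on a directed V→…→M path.
Neither criterion identifies P(M|do(V)) in this graph.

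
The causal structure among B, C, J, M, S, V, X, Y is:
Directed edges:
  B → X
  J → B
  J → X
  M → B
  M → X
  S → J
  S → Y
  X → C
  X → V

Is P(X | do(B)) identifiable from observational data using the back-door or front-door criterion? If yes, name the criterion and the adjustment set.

desc(B)\{B}={C,V,X}; candidates ⊆ {J,M,S,Y}.
size 0: {}; under {} B still reaches {C,J,M,S,V,X,Y} ∋ X.
size 1: {J}, {M}, {S} …(+1); under {J} B still reaches {C,M,V,X} ∋ X.
{J,M}: B⊥X given {J,M} in G with B→· removed — back-door holds.
P(X|do(B)) = Σ_{J,M} P(X|B,J,M)·P(J,M).

P(X|do(B)): backdoor, adjust for {J, M}.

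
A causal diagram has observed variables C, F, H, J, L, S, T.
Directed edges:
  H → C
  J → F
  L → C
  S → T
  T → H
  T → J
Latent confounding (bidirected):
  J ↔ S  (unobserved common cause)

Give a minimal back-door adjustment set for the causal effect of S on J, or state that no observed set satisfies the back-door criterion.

desc(S)\{S}={C,F,H,J,T}; candidates ⊆ {L}.
S↔J: latent back-door arc(s) into S.
size 0: {}; under {} S still reaches {F,J} ∋ J.
size 1: {L}; under {L} S still reaches {F,J} ∋ J.
S↔J cannot be blocked by any observed set — no back-door set.

S→J: no observed back-door set.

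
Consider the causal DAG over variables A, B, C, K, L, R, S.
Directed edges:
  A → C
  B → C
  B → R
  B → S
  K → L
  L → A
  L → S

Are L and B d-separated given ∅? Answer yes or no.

Yes — L ⊥ B | ∅.

Bayes-Ball from L | ∅ reaches {A,C,K,S}.
B ∉ reach(L|∅) ⇒ L ⊥ B | ∅.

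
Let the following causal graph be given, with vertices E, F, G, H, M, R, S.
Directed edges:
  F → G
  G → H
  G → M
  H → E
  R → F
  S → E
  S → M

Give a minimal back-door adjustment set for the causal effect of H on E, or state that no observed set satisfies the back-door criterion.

H→E: minimal back-door set ∅.

desc(H)\{H}={E}; candidates ⊆ {F,G,M,R,S}.
∅: H⊥E given ∅ in G with H→· removed — back-door holds.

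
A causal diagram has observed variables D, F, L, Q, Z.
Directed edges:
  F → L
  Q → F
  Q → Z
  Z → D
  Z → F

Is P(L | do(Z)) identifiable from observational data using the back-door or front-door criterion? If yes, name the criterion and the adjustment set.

desc(Z)\{Z}={D,F,L}; candidates ⊆ {Q}.
size 0: {}; under {} Z still reaches {F,L,Q} ∋ L.
{Q}: Z⊥L given {Q} in G with Z→· removed — back-door holds.
P(L|do(Z)) = Σ_{Q} P(L|Z,Q)·P(Q).

P(L|do(Z)): backdoor, adjust for {Q}.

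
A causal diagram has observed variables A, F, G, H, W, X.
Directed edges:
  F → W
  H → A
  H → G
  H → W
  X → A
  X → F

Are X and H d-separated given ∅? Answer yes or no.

Bayes-Ball from X | ∅ reaches {A,F,W}.
H ∉ reach(X|∅) ⇒ X ⊥ H | ∅.

Yes — X ⊥ H | ∅.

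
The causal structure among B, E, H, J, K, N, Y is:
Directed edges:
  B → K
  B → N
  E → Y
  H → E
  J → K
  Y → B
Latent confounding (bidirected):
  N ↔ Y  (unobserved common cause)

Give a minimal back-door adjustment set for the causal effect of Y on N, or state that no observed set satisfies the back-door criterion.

Y→N: no observed back-door set.

desc(Y)\{Y}={B,K,N}; candidates ⊆ {E,H,J}.
Y↔N: latent back-door arc(s) into Y.
size 0: {}; under {} Y still reaches {E,H,N} ∋ N.
size 1: {E}, {H}, {J}; under {E} Y still reaches {N} ∋ N.
size 2: {E,H}, {E,J}, {H,J}; under {E,H} Y still reaches {N} ∋ N.
Y↔N cannot be blocked by any observed set — no back-door set.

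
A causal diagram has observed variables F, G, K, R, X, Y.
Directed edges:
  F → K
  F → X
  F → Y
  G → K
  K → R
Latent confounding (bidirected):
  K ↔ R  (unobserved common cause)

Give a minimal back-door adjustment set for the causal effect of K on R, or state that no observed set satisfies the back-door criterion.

K→R: no observed back-door set.

desc(K)\{K}={R}; candidates ⊆ {F,G,X,Y}.
K↔R: latent back-door arc(s) into K.
size 0: {}; under {} K still reaches {F,G,R,X,Y} ∋ R.
size 1: {F}, {G}, {X} …(+1); under {F} K still reaches {G,R} ∋ R.
size 2: {F,G}, {F,X}, {F,Y} …(+3); under {F,G} K still reaches {R} ∋ R.
K↔R cannot be blocked by any observed set — no back-door set.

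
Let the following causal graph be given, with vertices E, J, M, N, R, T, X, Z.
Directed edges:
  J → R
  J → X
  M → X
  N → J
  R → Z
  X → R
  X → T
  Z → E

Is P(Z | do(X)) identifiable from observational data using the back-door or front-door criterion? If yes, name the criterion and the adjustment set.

P(Z|do(X)): backdoor, adjust for {J}.

desc(X)\{X}={E,R,T,Z}; candidates ⊆ {J,M,N}.
size 0: {}; under {} X still reaches {E,J,M,N,R,Z} ∋ Z.
{J}: X⊥Z given {J} in G with X→· removed — back-door holds.
P(Z|do(X)) = Σ_{J} P(Z|X,J)·P(J).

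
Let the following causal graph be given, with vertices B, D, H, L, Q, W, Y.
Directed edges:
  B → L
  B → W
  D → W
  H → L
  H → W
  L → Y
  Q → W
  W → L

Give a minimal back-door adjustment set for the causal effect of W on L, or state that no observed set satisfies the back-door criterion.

desc(W)\{W}={L,Y}; candidates ⊆ {B,D,H,Q}.
size 0: {}; under {} W still reaches {B,D,H,L,Q,Y} ∋ L.
size 1: {B}, {D}, {H} …(+1); under {B} W still reaches {D,H,L,Q,Y} ∋ L.
{B,H}: W⊥L given {B,H} in G with W→· removed — back-door holds.

W→L: minimal back-door set {B, H}.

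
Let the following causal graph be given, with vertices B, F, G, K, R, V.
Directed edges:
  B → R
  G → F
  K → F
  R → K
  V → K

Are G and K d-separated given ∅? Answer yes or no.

Yes — G ⊥ K | ∅.

Bayes-Ball from G | ∅ reaches {F}.
K ∉ reach(G|∅) ⇒ G ⊥ K | ∅.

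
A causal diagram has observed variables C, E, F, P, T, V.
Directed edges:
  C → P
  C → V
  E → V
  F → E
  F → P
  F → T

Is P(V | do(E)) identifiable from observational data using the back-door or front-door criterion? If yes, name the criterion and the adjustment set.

P(V|do(E)): backdoor, adjust for ∅.

desc(E)\{E}={V}; candidates ⊆ {C,F,P,T}.
∅: E⊥V given ∅ in G with E→· removed — back-door holds.
P(V|do(E)) = P(V|E) — no adjustment needed.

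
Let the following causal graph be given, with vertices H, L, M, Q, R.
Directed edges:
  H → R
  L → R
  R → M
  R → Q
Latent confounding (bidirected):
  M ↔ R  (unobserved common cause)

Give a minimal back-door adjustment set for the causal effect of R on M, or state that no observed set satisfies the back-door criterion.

desc(R)\{R}={M,Q}; candidates ⊆ {H,L}.
R↔M: latent back-door arc(s) into R.
size 0: {}; under {} R still reaches {H,L,M} ∋ M.
size 1: {H}, {L}; under {H} R still reaches {L,M} ∋ M.
size 2: {H,L}; under {H,L} R still reaches {M} ∋ M.
R↔M cannot be blocked by any observed set — no back-door set.

R→M: no observed back-door set.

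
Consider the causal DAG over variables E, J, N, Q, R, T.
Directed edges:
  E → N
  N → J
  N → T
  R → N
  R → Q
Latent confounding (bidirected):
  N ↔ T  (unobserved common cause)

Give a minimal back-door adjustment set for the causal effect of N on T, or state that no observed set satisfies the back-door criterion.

desc(N)\{N}={J,T}; candidates ⊆ {E,Q,R}.
N↔T: latent back-door arc(s) into N.
size 0: {}; under {} N still reaches {E,Q,R,T} ∋ T.
size 1: {E}, {Q}, {R}; under {E} N still reaches {Q,R,T} ∋ T.
size 2: {E,Q}, {E,R}, {Q,R}; under {E,Q} N still reaches {R,T} ∋ T.
N↔T cannot be blocked by any observed set — no back-door set.

N→T: no observed back-door set.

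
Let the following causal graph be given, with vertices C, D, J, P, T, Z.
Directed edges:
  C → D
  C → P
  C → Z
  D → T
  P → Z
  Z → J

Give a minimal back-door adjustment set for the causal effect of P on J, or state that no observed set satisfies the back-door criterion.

desc(P)\{P}={J,Z}; candidates ⊆ {C,D,T}.
size 0: {}; under {} P still reaches {C,D,J,T,Z} ∋ J.
{C}: P⊥J given {C} in G with P→· removed — back-door holds.

P→J: minimal back-door set {C}.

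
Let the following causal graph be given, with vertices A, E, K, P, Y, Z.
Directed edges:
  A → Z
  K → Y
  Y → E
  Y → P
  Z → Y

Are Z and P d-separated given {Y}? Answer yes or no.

Bayes-Ball from Z | {Y} reaches {A,K}.
P ∉ reach(Z|{Y}) ⇒ Z ⊥ P | {Y}.

Yes — Z ⊥ P | {Y}.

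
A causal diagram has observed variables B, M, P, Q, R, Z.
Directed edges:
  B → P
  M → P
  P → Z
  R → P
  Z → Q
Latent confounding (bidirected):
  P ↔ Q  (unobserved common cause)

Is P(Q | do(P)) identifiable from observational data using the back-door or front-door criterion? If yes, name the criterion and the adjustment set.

desc(P)\{P}={Q,Z}; candidates ⊆ {B,M,R}.
P↔Q: latent back-door arc(s) into P.
size 0: {}; under {} P still reaches {B,M,Q,R} ∋ Q.
size 1: {B}, {M}, {R}; under {B} P still reaches {M,Q,R} ∋ Q.
size 2: {B,M}, {B,R}, {M,R}; under {B,M} P still reaches {Q,R} ∋ Q.
P↔Q cannot be blocked by any observed set — no back-door set.
{Z}: (i) intercepts every directed P→Q path; (ii) no back-door P→{Z}; (iii) {P} blocks every back-door {Z}→Q. Front-door holds.
P(Q|do(P)) = Σ_{Z} P(Z|P) Σ_{P'} P(Q|Z,P')P(P').

P(Q|do(P)): frontdoor, adjust for {Z}.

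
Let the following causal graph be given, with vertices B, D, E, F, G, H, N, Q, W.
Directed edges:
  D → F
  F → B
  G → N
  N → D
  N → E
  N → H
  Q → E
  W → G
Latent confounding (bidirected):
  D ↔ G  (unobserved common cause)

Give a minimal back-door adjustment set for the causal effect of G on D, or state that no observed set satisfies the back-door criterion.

G→D: no observed back-door set.

desc(G)\{G}={B,D,E,F,H,N}; candidates ⊆ {Q,W}.
G↔D: latent back-door arc(s) into G.
size 0: {}; under {} G still reaches {B,D,F,W} ∋ D.
size 1: {Q}, {W}; under {Q} G still reaches {B,D,F,W} ∋ D.
size 2: {Q,W}; under {Q,W} G still reaches {B,D,F} ∋ D.
G↔D cannot be blocked by any observed set — no back-door set.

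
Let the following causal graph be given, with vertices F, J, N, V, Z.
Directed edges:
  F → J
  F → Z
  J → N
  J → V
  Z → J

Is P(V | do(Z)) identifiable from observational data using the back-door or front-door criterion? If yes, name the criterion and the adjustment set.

desc(Z)\{Z}={J,N,V}; candidates ⊆ {F}.
size 0: {}; under {} Z still reaches {F,J,N,V} ∋ V.
{F}: Z⊥V given {F} in G with Z→· removed — back-door holds.
P(V|do(Z)) = Σ_{F} P(V|Z,F)·P(F).

P(V|do(Z)): backdoor, adjust for {F}.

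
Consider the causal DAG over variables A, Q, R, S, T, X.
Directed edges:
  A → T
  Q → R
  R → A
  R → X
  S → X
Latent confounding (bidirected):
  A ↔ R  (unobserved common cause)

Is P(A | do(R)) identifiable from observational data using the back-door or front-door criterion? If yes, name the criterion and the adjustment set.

desc(R)\{R}={A,T,X}; candidates ⊆ {Q,S}.
R↔A: latent back-door arc(s) into R.
size 0: {}; under {} R still reaches {A,Q,T} ∋ A.
size 1: {Q}, {S}; under {Q} R still reaches {A,T} ∋ A.
size 2: {Q,S}; under {Q,S} R still reaches {A,T} ∋ A.
R↔A cannot be blocked by any observed set — no back-door set.
No mediator lies on a directed R→…→A path.
Neither criterion identifies P(A|do(R)) in this graph.

P(A|do(R)): not identifiable (no BD/FD set).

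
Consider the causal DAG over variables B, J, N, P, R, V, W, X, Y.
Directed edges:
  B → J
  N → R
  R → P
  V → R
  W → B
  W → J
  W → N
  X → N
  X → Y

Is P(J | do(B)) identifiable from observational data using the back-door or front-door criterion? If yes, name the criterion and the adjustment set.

P(J|do(B)): backdoor, adjust for {W}.

desc(B)\{B}={J}; candidates ⊆ {N,P,R,V,W,X,Y}.
size 0: {}; under {} B still reaches {J,N,P,R,W} ∋ J.
{W}: B⊥J given {W} in G with B→· removed — back-door holds.
P(J|do(B)) = Σ_{W} P(J|B,W)·P(W).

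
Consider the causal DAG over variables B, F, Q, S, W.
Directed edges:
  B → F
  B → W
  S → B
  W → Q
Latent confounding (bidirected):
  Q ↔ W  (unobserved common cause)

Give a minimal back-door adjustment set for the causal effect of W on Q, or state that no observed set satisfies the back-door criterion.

W→Q: no observed back-door set.

desc(W)\{W}={Q}; candidates ⊆ {B,F,S}.
W↔Q: latent back-door arc(s) into W.
size 0: {}; under {} W still reaches {B,F,Q,S} ∋ Q.
size 1: {B}, {F}, {S}; under {B} W still reaches {Q} ∋ Q.
size 2: {B,F}, {B,S}, {F,S}; under {B,F} W still reaches {Q} ∋ Q.
W↔Q cannot be blocked by any observed set — no back-door set.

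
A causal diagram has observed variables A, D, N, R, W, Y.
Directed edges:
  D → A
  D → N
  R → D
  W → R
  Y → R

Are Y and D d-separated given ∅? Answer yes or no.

No — Y and D are d-connected given ∅.

Bayes-Ball from Y | ∅ reaches {A,D,N,R}.
D ∈ reach(Y|∅) ⇒ Y ⊥̸ D | ∅.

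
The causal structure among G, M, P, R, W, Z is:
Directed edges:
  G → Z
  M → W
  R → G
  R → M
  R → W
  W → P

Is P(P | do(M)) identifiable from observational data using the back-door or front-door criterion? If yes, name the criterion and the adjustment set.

P(P|do(M)): backdoor, adjust for {R}.

desc(M)\{M}={P,W}; candidates ⊆ {G,R,Z}.
size 0: {}; under {} M still reaches {G,P,R,W,Z} ∋ P.
{R}: M⊥P given {R} in G with M→· removed — back-door holds.
P(P|do(M)) = Σ_{R} P(P|M,R)·P(R).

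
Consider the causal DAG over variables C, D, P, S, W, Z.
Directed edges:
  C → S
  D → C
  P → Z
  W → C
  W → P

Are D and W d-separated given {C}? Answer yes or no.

Bayes-Ball from D | {C} reaches {P,W,Z}.
W ∈ reach(D|{C}) ⇒ D ⊥̸ W | {C}.

No — D and W are d-connected given {C}.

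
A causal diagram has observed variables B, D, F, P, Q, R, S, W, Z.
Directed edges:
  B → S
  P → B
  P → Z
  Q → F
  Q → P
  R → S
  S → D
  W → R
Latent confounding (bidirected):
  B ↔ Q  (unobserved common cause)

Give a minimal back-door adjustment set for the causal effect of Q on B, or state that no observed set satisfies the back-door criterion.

Q→B: no observed back-door set.

desc(Q)\{Q}={B,D,F,P,S,Z}; candidates ⊆ {R,W}.
Q↔B: latent back-door arc(s) into Q.
size 0: {}; under {} Q still reaches {B,D,S} ∋ B.
size 1: {R}, {W}; under {R} Q still reaches {B,D,S} ∋ B.
size 2: {R,W}; under {R,W} Q still reaches {B,D,S} ∋ B.
Q↔B cannot be blocked by any observed set — no back-door set.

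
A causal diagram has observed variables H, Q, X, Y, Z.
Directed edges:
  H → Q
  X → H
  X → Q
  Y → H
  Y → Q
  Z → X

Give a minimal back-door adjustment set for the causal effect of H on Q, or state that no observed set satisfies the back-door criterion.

H→Q: minimal back-door set {X, Y}.

desc(H)\{H}={Q}; candidates ⊆ {X,Y,Z}.
size 0: {}; under {} H still reaches {Q,X,Y,Z} ∋ Q.
size 1: {X}, {Y}, {Z}; under {X} H still reaches {Q,Y} ∋ Q.
{X,Y}: H⊥Q given {X,Y} in G with H→· removed — back-door holds.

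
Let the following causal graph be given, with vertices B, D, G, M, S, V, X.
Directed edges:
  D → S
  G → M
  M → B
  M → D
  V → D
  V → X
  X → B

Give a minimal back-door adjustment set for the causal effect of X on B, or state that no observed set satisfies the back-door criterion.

desc(X)\{X}={B}; candidates ⊆ {D,G,M,S,V}.
∅: X⊥B given ∅ in G with X→· removed — back-door holds.

X→B: minimal back-door set ∅.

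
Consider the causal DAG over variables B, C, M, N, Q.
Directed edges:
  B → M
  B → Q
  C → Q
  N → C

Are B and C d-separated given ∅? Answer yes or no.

Yes — B ⊥ C | ∅.

Bayes-Ball from B | ∅ reaches {M,Q}.
C ∉ reach(B|∅) ⇒ B ⊥ C | ∅.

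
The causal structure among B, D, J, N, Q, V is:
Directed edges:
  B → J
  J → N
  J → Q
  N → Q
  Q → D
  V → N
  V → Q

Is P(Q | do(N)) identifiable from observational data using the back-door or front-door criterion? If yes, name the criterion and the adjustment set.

desc(N)\{N}={D,Q}; candidates ⊆ {B,J,V}.
size 0: {}; under {} N still reaches {B,D,J,Q,V} ∋ Q.
size 1: {B}, {J}, {V}; under {B} N still reaches {D,J,Q,V} ∋ Q.
{J,V}: N⊥Q given {J,V} in G with N→· removed — back-door holds.
P(Q|do(N)) = Σ_{J,V} P(Q|N,J,V)·P(J,V).

P(Q|do(N)): backdoor, adjust for {J, V}.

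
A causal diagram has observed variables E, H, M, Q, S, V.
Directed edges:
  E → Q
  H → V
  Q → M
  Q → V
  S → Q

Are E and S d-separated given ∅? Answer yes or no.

Yes — E ⊥ S | ∅.

Bayes-Ball from E | ∅ reaches {M,Q,V}.
S ∉ reach(E|∅) ⇒ E ⊥ S | ∅.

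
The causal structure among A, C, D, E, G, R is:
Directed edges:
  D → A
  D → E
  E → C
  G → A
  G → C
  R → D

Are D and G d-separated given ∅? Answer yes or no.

Bayes-Ball from D | ∅ reaches {A,C,E,R}.
G ∉ reach(D|∅) ⇒ D ⊥ G | ∅.

Yes — D ⊥ G | ∅.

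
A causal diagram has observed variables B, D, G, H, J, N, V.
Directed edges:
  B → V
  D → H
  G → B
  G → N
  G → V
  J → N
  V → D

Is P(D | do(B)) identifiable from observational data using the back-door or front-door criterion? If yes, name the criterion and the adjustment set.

desc(B)\{B}={D,H,V}; candidates ⊆ {G,J,N}.
size 0: {}; under {} B still reaches {D,G,H,N,V} ∋ D.
{G}: B⊥D given {G} in G with B→· removed — back-door holds.
P(D|do(B)) = Σ_{G} P(D|B,G)·P(G).

P(D|do(B)): backdoor, adjust for {G}.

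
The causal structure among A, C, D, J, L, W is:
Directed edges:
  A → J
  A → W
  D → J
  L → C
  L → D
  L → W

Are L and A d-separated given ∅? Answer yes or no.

Yes — L ⊥ A | ∅.

Bayes-Ball from L | ∅ reaches {C,D,J,W}.
A ∉ reach(L|∅) ⇒ L ⊥ A | ∅.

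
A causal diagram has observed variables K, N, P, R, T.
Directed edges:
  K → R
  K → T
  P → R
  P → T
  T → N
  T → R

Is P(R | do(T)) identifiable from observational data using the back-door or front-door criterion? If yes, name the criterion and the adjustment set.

P(R|do(T)): backdoor, adjust for {K, P}.

desc(T)\{T}={N,R}; candidates ⊆ {K,P}.
size 0: {}; under {} T still reaches {K,P,R} ∋ R.
size 1: {K}, {P}; under {K} T still reaches {P,R} ∋ R.
{K,P}: T⊥R given {K,P} in G with T→· removed — back-door holds.
P(R|do(T)) = Σ_{K,P} P(R|T,K,P)·P(K,P).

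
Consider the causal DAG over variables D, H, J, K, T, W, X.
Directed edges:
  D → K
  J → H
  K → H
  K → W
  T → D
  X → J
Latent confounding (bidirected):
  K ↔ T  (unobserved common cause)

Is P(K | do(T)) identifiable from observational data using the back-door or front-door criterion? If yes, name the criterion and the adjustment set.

desc(T)\{T}={D,H,K,W}; candidates ⊆ {J,X}.
T↔K: latent back-door arc(s) into T.
size 0: {}; under {} T still reaches {H,K,W} ∋ K.
size 1: {J}, {X}; under {J} T still reaches {H,K,W} ∋ K.
size 2: {J,X}; under {J,X} T still reaches {H,K,W} ∋ K.
T↔K cannot be blocked by any observed set — no back-door set.
{D}: (i) intercepts every directed T→K path; (ii) no back-door T→{D}; (iii) {T} blocks every back-door {D}→K. Front-door holds.
P(K|do(T)) = Σ_{D} P(D|T) Σ_{T'} P(K|D,T')P(T').

P(K|do(T)): frontdoor, adjust for {D}.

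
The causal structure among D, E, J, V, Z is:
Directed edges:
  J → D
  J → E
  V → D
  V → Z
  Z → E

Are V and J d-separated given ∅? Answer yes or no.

Yes — V ⊥ J | ∅.

Bayes-Ball from V | ∅ reaches {D,E,Z}.
J ∉ reach(V|∅) ⇒ V ⊥ J | ∅.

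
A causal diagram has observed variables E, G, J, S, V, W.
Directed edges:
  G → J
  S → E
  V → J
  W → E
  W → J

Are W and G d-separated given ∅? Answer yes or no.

Yes — W ⊥ G | ∅.

Bayes-Ball from W | ∅ reaches {E,J}.
G ∉ reach(W|∅) ⇒ W ⊥ G | ∅.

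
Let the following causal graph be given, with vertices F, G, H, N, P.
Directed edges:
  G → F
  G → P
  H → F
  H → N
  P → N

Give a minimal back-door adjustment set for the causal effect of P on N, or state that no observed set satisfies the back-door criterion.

desc(P)\{P}={N}; candidates ⊆ {F,G,H}.
∅: P⊥N given ∅ in G with P→· removed — back-door holds.

P→N: minimal back-door set ∅.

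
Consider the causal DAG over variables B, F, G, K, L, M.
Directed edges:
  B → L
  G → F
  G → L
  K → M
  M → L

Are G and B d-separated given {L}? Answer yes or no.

No — G and B are d-connected given {L}.

Bayes-Ball from G | {L} reaches {B,F,K,M}.
B ∈ reach(G|{L}) ⇒ G ⊥̸ B | {L}.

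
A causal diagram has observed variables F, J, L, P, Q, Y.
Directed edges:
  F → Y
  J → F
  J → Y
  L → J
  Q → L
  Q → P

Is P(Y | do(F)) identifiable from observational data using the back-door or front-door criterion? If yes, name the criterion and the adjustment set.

P(Y|do(F)): backdoor, adjust for {J}.

desc(F)\{F}={Y}; candidates ⊆ {J,L,P,Q}.
size 0: {}; under {} F still reaches {J,L,P,Q,Y} ∋ Y.
{J}: F⊥Y given {J} in G with F→· removed — back-door holds.
P(Y|do(F)) = Σ_{J} P(Y|F,J)·P(J).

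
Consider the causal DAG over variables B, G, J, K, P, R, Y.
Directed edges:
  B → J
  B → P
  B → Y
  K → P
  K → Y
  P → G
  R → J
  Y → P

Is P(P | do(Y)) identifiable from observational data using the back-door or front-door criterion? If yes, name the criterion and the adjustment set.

P(P|do(Y)): backdoor, adjust for {B, K}.

desc(Y)\{Y}={G,P}; candidates ⊆ {B,J,K,R}.
size 0: {}; under {} Y still reaches {B,G,J,K,P} ∋ P.
size 1: {B}, {J}, {K} …(+1); under {B} Y still reaches {G,K,P} ∋ P.
{B,K}: Y⊥P given {B,K} in G with Y→· removed — back-door holds.
P(P|do(Y)) = Σ_{B,K} P(P|Y,B,K)·P(B,K).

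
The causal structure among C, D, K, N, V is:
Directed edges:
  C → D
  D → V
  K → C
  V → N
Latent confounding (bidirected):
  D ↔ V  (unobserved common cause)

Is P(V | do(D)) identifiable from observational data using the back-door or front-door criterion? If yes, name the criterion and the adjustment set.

P(V|do(D)): not identifiable (no BD/FD set).

desc(D)\{D}={N,V}; candidates ⊆ {C,K}.
D↔V: latent back-door arc(s) into D.
size 0: {}; under {} D still reaches {C,K,N,V} ∋ V.
size 1: {C}, {K}; under {C} D still reaches {N,V} ∋ V.
size 2: {C,K}; under {C,K} D still reaches {N,V} ∋ V.
D↔V cannot be blocked by any observed set — no back-door set.
No mediator lies on a directed D→…→V path.
Neither criterion identifies P(V|do(D)) in this graph.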